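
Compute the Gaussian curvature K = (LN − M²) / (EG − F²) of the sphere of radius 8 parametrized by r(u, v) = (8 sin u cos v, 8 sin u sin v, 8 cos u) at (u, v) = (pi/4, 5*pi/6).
K = 1/64

Coefficients of the first fundamental form: E = 64, F = 0, G = 64*sin(u)^2.
Coefficients of the second fundamental form: L = -8*sin(u)/Abs(sin(u)), M = 0, N = -8*sin(u)^3/Abs(sin(u)).
Assemble K = (LN − M²)/(EG − F²) = 1/64. At (u, v) = (pi/4, 5*pi/6): K = 1/64.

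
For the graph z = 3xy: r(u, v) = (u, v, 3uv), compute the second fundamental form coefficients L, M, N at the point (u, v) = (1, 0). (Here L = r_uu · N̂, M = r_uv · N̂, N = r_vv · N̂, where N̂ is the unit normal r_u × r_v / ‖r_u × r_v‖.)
L = 0;  M = 3*sqrt(10)/10;  N = 0

Compute the unit normal N̂(u, v) = (-3*v/sqrt(9*u^2 + 9*v^2 + 1), -3*u/sqrt(9*u^2 + 9*v^2 + 1), 1/sqrt(9*u^2 + 9*v^2 + 1)), and the second partials r_uu, r_uv, r_vv. Take dot products:
  L(u, v) = r_uu · N̂ = 0,
  M(u, v) = r_uv · N̂ = 3/sqrt(9*u^2 + 9*v^2 + 1),
  N(u, v) = r_vv · N̂ = 0.
Evaluating at (u, v) = (1, 0):
  L = 0, M = 3*sqrt(10)/10, N = 0.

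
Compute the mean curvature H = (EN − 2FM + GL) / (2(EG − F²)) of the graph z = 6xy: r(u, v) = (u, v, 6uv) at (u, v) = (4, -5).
H = 4320*sqrt(1477)/2181529

With E = 36*v^2 + 1, F = 36*u*v, G = 36*u^2 + 1, L = 0, M = 6/sqrt(36*u^2 + 36*v^2 + 1), N = 0, assemble
  H = (EN − 2FM + GL) / (2(EG − F²)) = -216*u*v/(36*u^2 + 36*v^2 + 1)^(3/2).
At (u, v) = (4, -5): H = 4320*sqrt(1477)/2181529.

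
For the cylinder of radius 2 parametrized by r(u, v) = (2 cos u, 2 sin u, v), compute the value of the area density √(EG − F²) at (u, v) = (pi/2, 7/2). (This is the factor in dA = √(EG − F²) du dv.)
√(EG − F²)|_{(pi/2, 7/2)} = 2

E = 4, F = 0, G = 1, so EG − F² = 4. Taking the positive square root: √(EG − F²) = 2. At (u, v) = (pi/2, 7/2): 2.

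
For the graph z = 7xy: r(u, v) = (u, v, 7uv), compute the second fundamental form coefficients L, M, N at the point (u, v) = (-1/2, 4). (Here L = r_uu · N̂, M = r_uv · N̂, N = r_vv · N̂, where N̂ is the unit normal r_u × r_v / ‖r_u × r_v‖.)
L = 0;  M = 14*sqrt(3189)/3189;  N = 0

Compute the unit normal N̂(u, v) = (-7*v/sqrt(49*u^2 + 49*v^2 + 1), -7*u/sqrt(49*u^2 + 49*v^2 + 1), 1/sqrt(49*u^2 + 49*v^2 + 1)), and the second partials r_uu, r_uv, r_vv. Take dot products:
  L(u, v) = r_uu · N̂ = 0,
  M(u, v) = r_uv · N̂ = 7/sqrt(49*u^2 + 49*v^2 + 1),
  N(u, v) = r_vv · N̂ = 0.
Evaluating at (u, v) = (-1/2, 4):
  L = 0, M = 14*sqrt(3189)/3189, N = 0.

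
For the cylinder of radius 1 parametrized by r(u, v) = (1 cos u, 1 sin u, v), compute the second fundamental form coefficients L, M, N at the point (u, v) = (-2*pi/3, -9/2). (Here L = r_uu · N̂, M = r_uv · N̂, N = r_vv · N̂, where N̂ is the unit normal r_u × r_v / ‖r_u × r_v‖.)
L = -1;  M = 0;  N = 0

Compute the unit normal N̂(u, v) = (cos(u), sin(u), 0), and the second partials r_uu, r_uv, r_vv. Take dot products:
  L(u, v) = r_uu · N̂ = -1,
  M(u, v) = r_uv · N̂ = 0,
  N(u, v) = r_vv · N̂ = 0.
Evaluating at (u, v) = (-2*pi/3, -9/2):
  L = -1, M = 0, N = 0.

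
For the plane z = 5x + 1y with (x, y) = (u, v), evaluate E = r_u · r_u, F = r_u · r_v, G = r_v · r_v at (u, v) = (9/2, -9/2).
E = 26;  F = 5;  G = 2

Partials: r_u = (1, 0, 5), r_v = (0, 1, 1). As functions of (u, v):
  E = r_u · r_u = 26,
  F = r_u · r_v = 5,
  G = r_v · r_v = 2.
Evaluating at (u, v) = (9/2, -9/2): E = 26, F = 5, G = 2.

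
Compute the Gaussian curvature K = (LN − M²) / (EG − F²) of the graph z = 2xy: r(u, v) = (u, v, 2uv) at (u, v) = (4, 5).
K = -4/27225

Coefficients of the first fundamental form: E = 4*v^2 + 1, F = 4*u*v, G = 4*u^2 + 1.
Coefficients of the second fundamental form: L = 0, M = 2/sqrt(4*u^2 + 4*v^2 + 1), N = 0.
Assemble K = (LN − M²)/(EG − F²) = -4/(16*u^4 + 32*u^2*v^2 + 8*u^2 + 16*v^4 + 8*v^2 + 1). At (u, v) = (4, 5): K = -4/27225.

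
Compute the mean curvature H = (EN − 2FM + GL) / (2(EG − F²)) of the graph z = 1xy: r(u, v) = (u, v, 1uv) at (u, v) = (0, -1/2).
H = 0

With E = v^2 + 1, F = u*v, G = u^2 + 1, L = 0, M = 1/sqrt(u^2 + v^2 + 1), N = 0, assemble
  H = (EN − 2FM + GL) / (2(EG − F²)) = -u*v/(u^2 + v^2 + 1)^(3/2).
At (u, v) = (0, -1/2): H = 0.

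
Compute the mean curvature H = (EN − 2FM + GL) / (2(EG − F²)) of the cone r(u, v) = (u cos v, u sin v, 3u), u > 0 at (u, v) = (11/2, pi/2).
H = 3*sqrt(10)/110

With E = 10, F = 0, G = u^2, L = 0, M = 0, N = 3*sqrt(10)*u^2/(10*Abs(u)), assemble
  H = (EN − 2FM + GL) / (2(EG − F²)) = 3*sqrt(10)/(20*Abs(u)).
At (u, v) = (11/2, pi/2): H = 3*sqrt(10)/110.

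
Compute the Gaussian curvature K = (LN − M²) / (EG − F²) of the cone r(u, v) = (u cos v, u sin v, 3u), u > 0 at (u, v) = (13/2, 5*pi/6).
K = 0

Coefficients of the first fundamental form: E = 10, F = 0, G = u^2.
Coefficients of the second fundamental form: L = 0, M = 0, N = 3*sqrt(10)*u^2/(10*Abs(u)).
Assemble K = (LN − M²)/(EG − F²) = 0. At (u, v) = (13/2, 5*pi/6): K = 0.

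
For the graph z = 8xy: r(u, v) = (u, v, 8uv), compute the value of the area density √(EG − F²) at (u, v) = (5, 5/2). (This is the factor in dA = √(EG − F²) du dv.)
√(EG − F²)|_{(5, 5/2)} = sqrt(2001)

E = 64*v^2 + 1, F = 64*u*v, G = 64*u^2 + 1, so EG − F² = 64*u^2 + 64*v^2 + 1. Taking the positive square root: √(EG − F²) = sqrt(64*u^2 + 64*v^2 + 1). At (u, v) = (5, 5/2): sqrt(2001).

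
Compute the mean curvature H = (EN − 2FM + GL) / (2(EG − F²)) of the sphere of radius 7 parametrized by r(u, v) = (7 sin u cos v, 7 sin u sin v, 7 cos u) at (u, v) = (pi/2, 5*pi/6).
H = -1/7

With E = 49, F = 0, G = 49*sin(u)^2, L = -7*sin(u)/Abs(sin(u)), M = 0, N = -7*sin(u)^3/Abs(sin(u)), assemble
  H = (EN − 2FM + GL) / (2(EG − F²)) = -sin(u)/(7*Abs(sin(u))).
At (u, v) = (pi/2, 5*pi/6): H = -1/7.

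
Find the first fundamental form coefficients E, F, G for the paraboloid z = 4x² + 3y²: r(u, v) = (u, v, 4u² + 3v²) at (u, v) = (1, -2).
E = 65;  F = -96;  G = 145

Partials: r_u = (1, 0, 8*u), r_v = (0, 1, 6*v). As functions of (u, v):
  E = r_u · r_u = 64*u^2 + 1,
  F = r_u · r_v = 48*u*v,
  G = r_v · r_v = 36*v^2 + 1.
Evaluating at (u, v) = (1, -2): E = 65, F = -96, G = 145.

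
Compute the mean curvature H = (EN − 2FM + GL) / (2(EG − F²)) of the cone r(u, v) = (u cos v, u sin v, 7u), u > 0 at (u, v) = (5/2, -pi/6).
H = 7*sqrt(2)/50

With E = 50, F = 0, G = u^2, L = 0, M = 0, N = 7*sqrt(2)*u^2/(10*Abs(u)), assemble
  H = (EN − 2FM + GL) / (2(EG − F²)) = 7*sqrt(2)/(20*Abs(u)).
At (u, v) = (5/2, -pi/6): H = 7*sqrt(2)/50.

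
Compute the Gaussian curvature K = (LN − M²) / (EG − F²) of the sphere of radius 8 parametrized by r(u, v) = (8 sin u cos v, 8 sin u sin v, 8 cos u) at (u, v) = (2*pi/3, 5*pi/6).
K = 1/64

Coefficients of the first fundamental form: E = 64, F = 0, G = 64*sin(u)^2.
Coefficients of the second fundamental form: L = -8*sin(u)/Abs(sin(u)), M = 0, N = -8*sin(u)^3/Abs(sin(u)).
Assemble K = (LN − M²)/(EG − F²) = 1/64. At (u, v) = (2*pi/3, 5*pi/6): K = 1/64.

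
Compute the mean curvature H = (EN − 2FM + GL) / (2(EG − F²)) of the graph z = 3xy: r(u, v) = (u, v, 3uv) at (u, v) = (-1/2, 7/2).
H = 189*sqrt(454)/103058

With E = 9*v^2 + 1, F = 9*u*v, G = 9*u^2 + 1, L = 0, M = 3/sqrt(9*u^2 + 9*v^2 + 1), N = 0, assemble
  H = (EN − 2FM + GL) / (2(EG − F²)) = -27*u*v/(9*u^2 + 9*v^2 + 1)^(3/2).
At (u, v) = (-1/2, 7/2): H = 189*sqrt(454)/103058.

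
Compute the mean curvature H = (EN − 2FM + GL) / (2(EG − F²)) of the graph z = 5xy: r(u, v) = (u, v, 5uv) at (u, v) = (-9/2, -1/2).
H = -1125*sqrt(2054)/2109458

With E = 25*v^2 + 1, F = 25*u*v, G = 25*u^2 + 1, L = 0, M = 5/sqrt(25*u^2 + 25*v^2 + 1), N = 0, assemble
  H = (EN − 2FM + GL) / (2(EG − F²)) = -125*u*v/(25*u^2 + 25*v^2 + 1)^(3/2).
At (u, v) = (-9/2, -1/2): H = -1125*sqrt(2054)/2109458.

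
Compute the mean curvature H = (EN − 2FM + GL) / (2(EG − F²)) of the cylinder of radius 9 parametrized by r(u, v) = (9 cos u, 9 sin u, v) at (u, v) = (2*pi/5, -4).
H = -1/18

With E = 81, F = 0, G = 1, L = -9, M = 0, N = 0, assemble
  H = (EN − 2FM + GL) / (2(EG − F²)) = -1/18.
At (u, v) = (2*pi/5, -4): H = -1/18.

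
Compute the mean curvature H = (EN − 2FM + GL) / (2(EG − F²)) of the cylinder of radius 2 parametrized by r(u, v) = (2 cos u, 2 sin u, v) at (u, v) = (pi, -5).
H = -1/4

With E = 4, F = 0, G = 1, L = -2, M = 0, N = 0, assemble
  H = (EN − 2FM + GL) / (2(EG − F²)) = -1/4.
At (u, v) = (pi, -5): H = -1/4.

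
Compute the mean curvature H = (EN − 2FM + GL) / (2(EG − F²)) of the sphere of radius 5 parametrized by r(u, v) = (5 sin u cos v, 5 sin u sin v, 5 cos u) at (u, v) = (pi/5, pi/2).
H = -1/5

With E = 25, F = 0, G = 25*sin(u)^2, L = -5*sin(u)/Abs(sin(u)), M = 0, N = -5*sin(u)^3/Abs(sin(u)), assemble
  H = (EN − 2FM + GL) / (2(EG − F²)) = -sin(u)/(5*Abs(sin(u))).
At (u, v) = (pi/5, pi/2): H = -1/5.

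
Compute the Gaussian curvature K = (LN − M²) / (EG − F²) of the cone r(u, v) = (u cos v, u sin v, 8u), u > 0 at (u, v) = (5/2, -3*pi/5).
K = 0

Coefficients of the first fundamental form: E = 65, F = 0, G = u^2.
Coefficients of the second fundamental form: L = 0, M = 0, N = 8*sqrt(65)*u^2/(65*Abs(u)).
Assemble K = (LN − M²)/(EG − F²) = 0. At (u, v) = (5/2, -3*pi/5): K = 0.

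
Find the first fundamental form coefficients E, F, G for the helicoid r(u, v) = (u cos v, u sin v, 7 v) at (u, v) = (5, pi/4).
E = 1;  F = 0;  G = 74

Partials: r_u = (cos(v), sin(v), 0), r_v = (-u*sin(v), u*cos(v), 7). As functions of (u, v):
  E = r_u · r_u = 1,
  F = r_u · r_v = 0,
  G = r_v · r_v = u^2 + 49.
Evaluating at (u, v) = (5, pi/4): E = 1, F = 0, G = 74.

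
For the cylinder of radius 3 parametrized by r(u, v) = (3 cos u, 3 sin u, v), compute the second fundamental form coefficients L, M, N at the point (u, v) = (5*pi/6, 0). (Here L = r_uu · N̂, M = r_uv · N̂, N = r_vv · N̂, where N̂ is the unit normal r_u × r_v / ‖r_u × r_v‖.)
L = -3;  M = 0;  N = 0

Compute the unit normal N̂(u, v) = (cos(u), sin(u), 0), and the second partials r_uu, r_uv, r_vv. Take dot products:
  L(u, v) = r_uu · N̂ = -3,
  M(u, v) = r_uv · N̂ = 0,
  N(u, v) = r_vv · N̂ = 0.
Evaluating at (u, v) = (5*pi/6, 0):
  L = -3, M = 0, N = 0.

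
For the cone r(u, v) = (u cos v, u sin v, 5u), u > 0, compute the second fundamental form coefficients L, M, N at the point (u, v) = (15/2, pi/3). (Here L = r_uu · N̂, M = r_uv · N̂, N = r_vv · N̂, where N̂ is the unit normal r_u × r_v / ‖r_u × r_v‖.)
L = 0;  M = 0;  N = 75*sqrt(26)/52

Compute the unit normal N̂(u, v) = (-5*sqrt(26)*u*cos(v)/(26*Abs(u)), -5*sqrt(26)*u*sin(v)/(26*Abs(u)), sqrt(26)*u/(26*Abs(u))), and the second partials r_uu, r_uv, r_vv. Take dot products:
  L(u, v) = r_uu · N̂ = 0,
  M(u, v) = r_uv · N̂ = 0,
  N(u, v) = r_vv · N̂ = 5*sqrt(26)*u^2/(26*Abs(u)).
Evaluating at (u, v) = (15/2, pi/3):
  L = 0, M = 0, N = 75*sqrt(26)/52.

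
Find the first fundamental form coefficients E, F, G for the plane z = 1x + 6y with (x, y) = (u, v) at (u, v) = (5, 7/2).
E = 2;  F = 6;  G = 37

Partials: r_u = (1, 0, 1), r_v = (0, 1, 6). As functions of (u, v):
  E = r_u · r_u = 2,
  F = r_u · r_v = 6,
  G = r_v · r_v = 37.
Evaluating at (u, v) = (5, 7/2): E = 2, F = 6, G = 37.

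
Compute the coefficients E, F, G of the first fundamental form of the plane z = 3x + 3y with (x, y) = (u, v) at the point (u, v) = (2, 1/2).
E = 10;  F = 9;  G = 10

Partials: r_u = (1, 0, 3), r_v = (0, 1, 3). As functions of (u, v):
  E = r_u · r_u = 10,
  F = r_u · r_v = 9,
  G = r_v · r_v = 10.
Evaluating at (u, v) = (2, 1/2): E = 10, F = 9, G = 10.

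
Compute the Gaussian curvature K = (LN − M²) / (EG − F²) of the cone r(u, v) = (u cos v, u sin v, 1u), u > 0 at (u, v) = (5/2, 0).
K = 0

Coefficients of the first fundamental form: E = 2, F = 0, G = u^2.
Coefficients of the second fundamental form: L = 0, M = 0, N = sqrt(2)*u^2/(2*Abs(u)).
Assemble K = (LN − M²)/(EG − F²) = 0. At (u, v) = (5/2, 0): K = 0.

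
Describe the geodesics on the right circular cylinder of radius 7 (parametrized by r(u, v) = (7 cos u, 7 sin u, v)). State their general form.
The cylinder is flat (K = 0) and locally isometric to the plane via the development (u, v) ↦ (7 u, v). Geodesics are the pre-images of straight lines: circles (v constant), vertical lines (u constant), and helices (v = c · u + d) for constants c, d.

A right cylinder has E = 7², F = 0, G = 1, so EG − F² = 7², and L = −7, M = N = 0, giving K = (LN − M²)/(EG − F²) = 0 everywhere. A flat surface is locally isometric to the Euclidean plane via the map (u, v) ↦ (7 u, v). Straight lines in the (x̃, ỹ) plane pull back to: (a) horizontal circles (v = const), (b) vertical generators (u = const), and (c) helices (7 u tan θ = v, i.e. v = c · u + d).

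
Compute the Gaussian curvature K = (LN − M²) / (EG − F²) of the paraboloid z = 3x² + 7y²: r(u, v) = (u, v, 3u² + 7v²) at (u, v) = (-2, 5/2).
K = 21/469225

Coefficients of the first fundamental form: E = 36*u^2 + 1, F = 84*u*v, G = 196*v^2 + 1.
Coefficients of the second fundamental form: L = 6/sqrt(36*u^2 + 196*v^2 + 1), M = 0, N = 14/sqrt(36*u^2 + 196*v^2 + 1).
Assemble K = (LN − M²)/(EG − F²) = 84/(1296*u^4 + 14112*u^2*v^2 + 72*u^2 + 38416*v^4 + 392*v^2 + 1). At (u, v) = (-2, 5/2): K = 21/469225.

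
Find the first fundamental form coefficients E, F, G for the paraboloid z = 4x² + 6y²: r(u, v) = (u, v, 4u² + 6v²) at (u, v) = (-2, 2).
E = 257;  F = -384;  G = 577

Partials: r_u = (1, 0, 8*u), r_v = (0, 1, 12*v). As functions of (u, v):
  E = r_u · r_u = 64*u^2 + 1,
  F = r_u · r_v = 96*u*v,
  G = r_v · r_v = 144*v^2 + 1.
Evaluating at (u, v) = (-2, 2): E = 257, F = -384, G = 577.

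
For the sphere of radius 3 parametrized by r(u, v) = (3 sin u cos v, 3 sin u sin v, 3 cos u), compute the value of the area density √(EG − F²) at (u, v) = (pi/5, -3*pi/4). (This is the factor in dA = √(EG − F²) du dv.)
√(EG − F²)|_{(pi/5, -3*pi/4)} = 9*sqrt(10 - 2*sqrt(5))/4

E = 9, F = 0, G = 9*sin(u)^2, so EG − F² = 81*sin(u)^2. Taking the positive square root: √(EG − F²) = 9*Abs(sin(u)). At (u, v) = (pi/5, -3*pi/4): 9*sqrt(10 - 2*sqrt(5))/4.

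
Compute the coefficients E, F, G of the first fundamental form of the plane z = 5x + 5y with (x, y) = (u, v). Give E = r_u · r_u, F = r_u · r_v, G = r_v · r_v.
E = 26;  F = 25;  G = 26

Compute partials: r_u = (1, 0, 5), r_v = (0, 1, 5). Then
  E = r_u · r_u = 26,
  F = r_u · r_v = 25,
  G = r_v · r_v = 26.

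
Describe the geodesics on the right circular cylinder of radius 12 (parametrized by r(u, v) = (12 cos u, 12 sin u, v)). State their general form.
The cylinder is flat (K = 0) and locally isometric to the plane via the development (u, v) ↦ (12 u, v). Geodesics are the pre-images of straight lines: circles (v constant), vertical lines (u constant), and helices (v = c · u + d) for constants c, d.

A right cylinder has E = 12², F = 0, G = 1, so EG − F² = 12², and L = −12, M = N = 0, giving K = (LN − M²)/(EG − F²) = 0 everywhere. A flat surface is locally isometric to the Euclidean plane via the map (u, v) ↦ (12 u, v). Straight lines in the (x̃, ỹ) plane pull back to: (a) horizontal circles (v = const), (b) vertical generators (u = const), and (c) helices (12 u tan θ = v, i.e. v = c · u + d).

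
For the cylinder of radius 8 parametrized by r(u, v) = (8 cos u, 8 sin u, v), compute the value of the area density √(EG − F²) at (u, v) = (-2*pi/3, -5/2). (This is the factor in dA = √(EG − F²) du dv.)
√(EG − F²)|_{(-2*pi/3, -5/2)} = 8

E = 64, F = 0, G = 1, so EG − F² = 64. Taking the positive square root: √(EG − F²) = 8. At (u, v) = (-2*pi/3, -5/2): 8.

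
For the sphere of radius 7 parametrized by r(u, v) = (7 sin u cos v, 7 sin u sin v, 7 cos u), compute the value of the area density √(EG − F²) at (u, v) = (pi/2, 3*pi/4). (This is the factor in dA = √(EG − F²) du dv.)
√(EG − F²)|_{(pi/2, 3*pi/4)} = 49

E = 49, F = 0, G = 49*sin(u)^2, so EG − F² = 2401*sin(u)^2. Taking the positive square root: √(EG − F²) = 49*Abs(sin(u)). At (u, v) = (pi/2, 3*pi/4): 49.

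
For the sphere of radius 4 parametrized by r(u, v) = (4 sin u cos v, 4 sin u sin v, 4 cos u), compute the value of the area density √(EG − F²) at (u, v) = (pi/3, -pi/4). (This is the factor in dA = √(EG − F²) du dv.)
√(EG − F²)|_{(pi/3, -pi/4)} = 8*sqrt(3)

E = 16, F = 0, G = 16*sin(u)^2, so EG − F² = 256*sin(u)^2. Taking the positive square root: √(EG − F²) = 16*Abs(sin(u)). At (u, v) = (pi/3, -pi/4): 8*sqrt(3).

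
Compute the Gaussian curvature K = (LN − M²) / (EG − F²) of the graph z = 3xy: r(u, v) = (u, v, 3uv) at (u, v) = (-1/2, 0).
K = -144/169

Coefficients of the first fundamental form: E = 9*v^2 + 1, F = 9*u*v, G = 9*u^2 + 1.
Coefficients of the second fundamental form: L = 0, M = 3/sqrt(9*u^2 + 9*v^2 + 1), N = 0.
Assemble K = (LN − M²)/(EG − F²) = -9/(81*u^4 + 162*u^2*v^2 + 18*u^2 + 81*v^4 + 18*v^2 + 1). At (u, v) = (-1/2, 0): K = -144/169.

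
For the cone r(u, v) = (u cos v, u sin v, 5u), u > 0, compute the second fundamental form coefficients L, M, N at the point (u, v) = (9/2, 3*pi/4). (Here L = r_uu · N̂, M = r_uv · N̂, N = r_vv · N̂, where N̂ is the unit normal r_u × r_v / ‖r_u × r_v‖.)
L = 0;  M = 0;  N = 45*sqrt(26)/52

Compute the unit normal N̂(u, v) = (-5*sqrt(26)*u*cos(v)/(26*Abs(u)), -5*sqrt(26)*u*sin(v)/(26*Abs(u)), sqrt(26)*u/(26*Abs(u))), and the second partials r_uu, r_uv, r_vv. Take dot products:
  L(u, v) = r_uu · N̂ = 0,
  M(u, v) = r_uv · N̂ = 0,
  N(u, v) = r_vv · N̂ = 5*sqrt(26)*u^2/(26*Abs(u)).
Evaluating at (u, v) = (9/2, 3*pi/4):
  L = 0, M = 0, N = 45*sqrt(26)/52.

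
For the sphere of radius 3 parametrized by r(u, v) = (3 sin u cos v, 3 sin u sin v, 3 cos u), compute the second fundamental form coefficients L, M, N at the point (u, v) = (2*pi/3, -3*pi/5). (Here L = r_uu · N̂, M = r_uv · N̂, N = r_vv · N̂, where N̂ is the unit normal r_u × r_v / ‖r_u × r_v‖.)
L = -3;  M = 0;  N = -9/4

Compute the unit normal N̂(u, v) = (sin(u)^2*cos(v)/Abs(sin(u)), sin(u)^2*sin(v)/Abs(sin(u)), sin(2*u)/(2*Abs(sin(u)))), and the second partials r_uu, r_uv, r_vv. Take dot products:
  L(u, v) = r_uu · N̂ = -3*sin(u)/Abs(sin(u)),
  M(u, v) = r_uv · N̂ = 0,
  N(u, v) = r_vv · N̂ = -3*sin(u)^3/Abs(sin(u)).
Evaluating at (u, v) = (2*pi/3, -3*pi/5):
  L = -3, M = 0, N = -9/4.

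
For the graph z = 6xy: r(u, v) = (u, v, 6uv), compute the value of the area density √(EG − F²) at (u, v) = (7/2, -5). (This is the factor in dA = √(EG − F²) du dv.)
√(EG − F²)|_{(7/2, -5)} = sqrt(1342)

E = 36*v^2 + 1, F = 36*u*v, G = 36*u^2 + 1, so EG − F² = 36*u^2 + 36*v^2 + 1. Taking the positive square root: √(EG − F²) = sqrt(36*u^2 + 36*v^2 + 1). At (u, v) = (7/2, -5): sqrt(1342).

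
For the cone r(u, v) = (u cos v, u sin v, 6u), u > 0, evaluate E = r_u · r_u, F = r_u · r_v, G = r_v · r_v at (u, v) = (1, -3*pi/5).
E = 37;  F = 0;  G = 1

Partials: r_u = (cos(v), sin(v), 6), r_v = (-u*sin(v), u*cos(v), 0). As functions of (u, v):
  E = r_u · r_u = 37,
  F = r_u · r_v = 0,
  G = r_v · r_v = u^2.
Evaluating at (u, v) = (1, -3*pi/5): E = 37, F = 0, G = 1.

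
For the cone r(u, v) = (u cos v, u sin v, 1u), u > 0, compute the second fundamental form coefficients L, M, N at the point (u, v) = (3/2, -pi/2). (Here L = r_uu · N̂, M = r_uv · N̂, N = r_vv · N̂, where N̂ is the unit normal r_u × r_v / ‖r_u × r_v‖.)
L = 0;  M = 0;  N = 3*sqrt(2)/4

Compute the unit normal N̂(u, v) = (-sqrt(2)*u*cos(v)/(2*Abs(u)), -sqrt(2)*u*sin(v)/(2*Abs(u)), sqrt(2)*u/(2*Abs(u))), and the second partials r_uu, r_uv, r_vv. Take dot products:
  L(u, v) = r_uu · N̂ = 0,
  M(u, v) = r_uv · N̂ = 0,
  N(u, v) = r_vv · N̂ = sqrt(2)*u^2/(2*Abs(u)).
Evaluating at (u, v) = (3/2, -pi/2):
  L = 0, M = 0, N = 3*sqrt(2)/4.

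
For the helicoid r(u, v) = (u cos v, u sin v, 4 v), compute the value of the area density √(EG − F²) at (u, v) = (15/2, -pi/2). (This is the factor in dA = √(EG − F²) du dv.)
√(EG − F²)|_{(15/2, -pi/2)} = 17/2

E = 1, F = 0, G = u^2 + 16, so EG − F² = u^2 + 16. Taking the positive square root: √(EG − F²) = sqrt(u^2 + 16). At (u, v) = (15/2, -pi/2): 17/2.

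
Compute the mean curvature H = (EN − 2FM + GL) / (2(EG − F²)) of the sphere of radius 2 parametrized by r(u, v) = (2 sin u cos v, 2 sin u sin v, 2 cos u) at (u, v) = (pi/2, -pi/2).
H = -1/2

With E = 4, F = 0, G = 4*sin(u)^2, L = -2*sin(u)/Abs(sin(u)), M = 0, N = -2*sin(u)^3/Abs(sin(u)), assemble
  H = (EN − 2FM + GL) / (2(EG − F²)) = -sin(u)/(2*Abs(sin(u))).
At (u, v) = (pi/2, -pi/2): H = -1/2.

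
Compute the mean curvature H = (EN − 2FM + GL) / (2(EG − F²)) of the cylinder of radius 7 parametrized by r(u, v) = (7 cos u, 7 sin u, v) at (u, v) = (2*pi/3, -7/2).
H = -1/14

With E = 49, F = 0, G = 1, L = -7, M = 0, N = 0, assemble
  H = (EN − 2FM + GL) / (2(EG − F²)) = -1/14.
At (u, v) = (2*pi/3, -7/2): H = -1/14.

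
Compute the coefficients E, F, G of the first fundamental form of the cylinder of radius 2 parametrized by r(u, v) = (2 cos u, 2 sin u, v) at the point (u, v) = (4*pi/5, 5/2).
E = 4;  F = 0;  G = 1

Partials: r_u = (-2*sin(u), 2*cos(u), 0), r_v = (0, 0, 1). As functions of (u, v):
  E = r_u · r_u = 4,
  F = r_u · r_v = 0,
  G = r_v · r_v = 1.
Evaluating at (u, v) = (4*pi/5, 5/2): E = 4, F = 0, G = 1.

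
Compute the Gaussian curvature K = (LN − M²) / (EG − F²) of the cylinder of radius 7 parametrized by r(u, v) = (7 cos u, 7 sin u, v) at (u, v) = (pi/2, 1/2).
K = 0

Coefficients of the first fundamental form: E = 49, F = 0, G = 1.
Coefficients of the second fundamental form: L = -7, M = 0, N = 0.
Assemble K = (LN − M²)/(EG − F²) = 0. At (u, v) = (pi/2, 1/2): K = 0.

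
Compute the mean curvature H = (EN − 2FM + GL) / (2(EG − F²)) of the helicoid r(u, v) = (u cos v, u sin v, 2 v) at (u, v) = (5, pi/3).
H = 0

With E = 1, F = 0, G = u^2 + 4, L = 0, M = -2/sqrt(u^2 + 4), N = 0, assemble
  H = (EN − 2FM + GL) / (2(EG − F²)) = 0.
At (u, v) = (5, pi/3): H = 0.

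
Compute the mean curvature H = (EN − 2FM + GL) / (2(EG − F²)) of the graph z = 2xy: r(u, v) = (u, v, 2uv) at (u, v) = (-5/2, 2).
H = 10*sqrt(42)/441

With E = 4*v^2 + 1, F = 4*u*v, G = 4*u^2 + 1, L = 0, M = 2/sqrt(4*u^2 + 4*v^2 + 1), N = 0, assemble
  H = (EN − 2FM + GL) / (2(EG − F²)) = -8*u*v/(4*u^2 + 4*v^2 + 1)^(3/2).
At (u, v) = (-5/2, 2): H = 10*sqrt(42)/441.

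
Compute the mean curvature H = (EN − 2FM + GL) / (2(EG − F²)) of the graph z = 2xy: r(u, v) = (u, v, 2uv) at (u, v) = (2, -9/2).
H = 18*sqrt(2)/343

With E = 4*v^2 + 1, F = 4*u*v, G = 4*u^2 + 1, L = 0, M = 2/sqrt(4*u^2 + 4*v^2 + 1), N = 0, assemble
  H = (EN − 2FM + GL) / (2(EG − F²)) = -8*u*v/(4*u^2 + 4*v^2 + 1)^(3/2).
At (u, v) = (2, -9/2): H = 18*sqrt(2)/343.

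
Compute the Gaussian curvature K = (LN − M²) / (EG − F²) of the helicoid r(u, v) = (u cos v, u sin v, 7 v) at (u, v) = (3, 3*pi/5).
K = -49/3364

Coefficients of the first fundamental form: E = 1, F = 0, G = u^2 + 49.
Coefficients of the second fundamental form: L = 0, M = -7/sqrt(u^2 + 49), N = 0.
Assemble K = (LN − M²)/(EG − F²) = -49/(u^2 + 49)^2. At (u, v) = (3, 3*pi/5): K = -49/3364.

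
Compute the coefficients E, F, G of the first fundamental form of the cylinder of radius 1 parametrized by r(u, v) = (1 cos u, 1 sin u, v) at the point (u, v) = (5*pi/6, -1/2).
E = 1;  F = 0;  G = 1

Partials: r_u = (-sin(u), cos(u), 0), r_v = (0, 0, 1). As functions of (u, v):
  E = r_u · r_u = 1,
  F = r_u · r_v = 0,
  G = r_v · r_v = 1.
Evaluating at (u, v) = (5*pi/6, -1/2): E = 1, F = 0, G = 1.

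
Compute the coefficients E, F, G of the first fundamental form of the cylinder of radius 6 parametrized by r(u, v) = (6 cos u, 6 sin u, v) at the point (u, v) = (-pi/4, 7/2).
E = 36;  F = 0;  G = 1

Partials: r_u = (-6*sin(u), 6*cos(u), 0), r_v = (0, 0, 1). As functions of (u, v):
  E = r_u · r_u = 36,
  F = r_u · r_v = 0,
  G = r_v · r_v = 1.
Evaluating at (u, v) = (-pi/4, 7/2): E = 36, F = 0, G = 1.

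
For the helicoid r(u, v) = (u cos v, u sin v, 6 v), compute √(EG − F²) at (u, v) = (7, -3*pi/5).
√(EG − F²)|_{(7, -3*pi/5)} = sqrt(85)

E = 1, F = 0, G = u^2 + 36; EG − F² = u^2 + 36; √(EG − F²) = sqrt(u^2 + 36). At the given point: sqrt(85).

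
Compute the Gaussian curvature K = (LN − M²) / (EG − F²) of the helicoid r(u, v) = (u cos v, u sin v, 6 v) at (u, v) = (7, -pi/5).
K = -36/7225

Coefficients of the first fundamental form: E = 1, F = 0, G = u^2 + 36.
Coefficients of the second fundamental form: L = 0, M = -6/sqrt(u^2 + 36), N = 0.
Assemble K = (LN − M²)/(EG − F²) = -36/(u^2 + 36)^2. At (u, v) = (7, -pi/5): K = -36/7225.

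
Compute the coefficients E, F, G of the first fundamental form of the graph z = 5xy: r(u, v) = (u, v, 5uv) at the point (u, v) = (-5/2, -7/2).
E = 1229/4;  F = 875/4;  G = 629/4

Partials: r_u = (1, 0, 5*v), r_v = (0, 1, 5*u). As functions of (u, v):
  E = r_u · r_u = 25*v^2 + 1,
  F = r_u · r_v = 25*u*v,
  G = r_v · r_v = 25*u^2 + 1.
Evaluating at (u, v) = (-5/2, -7/2): E = 1229/4, F = 875/4, G = 629/4.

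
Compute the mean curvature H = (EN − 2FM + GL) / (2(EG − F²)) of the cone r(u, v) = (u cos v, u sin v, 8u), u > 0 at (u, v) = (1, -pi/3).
H = 4*sqrt(65)/65

With E = 65, F = 0, G = u^2, L = 0, M = 0, N = 8*sqrt(65)*u^2/(65*Abs(u)), assemble
  H = (EN − 2FM + GL) / (2(EG − F²)) = 4*sqrt(65)/(65*Abs(u)).
At (u, v) = (1, -pi/3): H = 4*sqrt(65)/65.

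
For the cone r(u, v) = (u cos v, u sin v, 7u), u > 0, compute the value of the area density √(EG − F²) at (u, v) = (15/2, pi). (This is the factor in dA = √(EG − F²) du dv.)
√(EG − F²)|_{(15/2, pi)} = 75*sqrt(2)/2

E = 50, F = 0, G = u^2, so EG − F² = 50*u^2. Taking the positive square root: √(EG − F²) = 5*sqrt(2)*Abs(u). At (u, v) = (15/2, pi): 75*sqrt(2)/2.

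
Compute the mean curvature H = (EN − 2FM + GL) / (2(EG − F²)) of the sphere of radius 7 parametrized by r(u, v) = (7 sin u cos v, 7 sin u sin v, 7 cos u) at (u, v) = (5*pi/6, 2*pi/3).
H = -1/7

With E = 49, F = 0, G = 49*sin(u)^2, L = -7*sin(u)/Abs(sin(u)), M = 0, N = -7*sin(u)^3/Abs(sin(u)), assemble
  H = (EN − 2FM + GL) / (2(EG − F²)) = -sin(u)/(7*Abs(sin(u))).
At (u, v) = (5*pi/6, 2*pi/3): H = -1/7.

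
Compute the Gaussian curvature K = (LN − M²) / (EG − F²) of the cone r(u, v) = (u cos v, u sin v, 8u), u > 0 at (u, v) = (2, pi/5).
K = 0

Coefficients of the first fundamental form: E = 65, F = 0, G = u^2.
Coefficients of the second fundamental form: L = 0, M = 0, N = 8*sqrt(65)*u^2/(65*Abs(u)).
Assemble K = (LN − M²)/(EG − F²) = 0. At (u, v) = (2, pi/5): K = 0.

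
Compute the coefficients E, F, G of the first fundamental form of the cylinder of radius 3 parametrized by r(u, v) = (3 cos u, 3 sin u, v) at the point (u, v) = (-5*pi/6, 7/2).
E = 9;  F = 0;  G = 1

Partials: r_u = (-3*sin(u), 3*cos(u), 0), r_v = (0, 0, 1). As functions of (u, v):
  E = r_u · r_u = 9,
  F = r_u · r_v = 0,
  G = r_v · r_v = 1.
Evaluating at (u, v) = (-5*pi/6, 7/2): E = 9, F = 0, G = 1.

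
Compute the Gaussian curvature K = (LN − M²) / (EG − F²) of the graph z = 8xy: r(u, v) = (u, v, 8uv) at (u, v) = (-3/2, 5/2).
K = -64/297025

Coefficients of the first fundamental form: E = 64*v^2 + 1, F = 64*u*v, G = 64*u^2 + 1.
Coefficients of the second fundamental form: L = 0, M = 8/sqrt(64*u^2 + 64*v^2 + 1), N = 0.
Assemble K = (LN − M²)/(EG − F²) = -64/(4096*u^4 + 8192*u^2*v^2 + 128*u^2 + 4096*v^4 + 128*v^2 + 1). At (u, v) = (-3/2, 5/2): K = -64/297025.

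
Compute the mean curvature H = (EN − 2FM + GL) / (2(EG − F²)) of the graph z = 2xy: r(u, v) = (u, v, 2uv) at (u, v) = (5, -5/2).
H = 25*sqrt(14)/1323

With E = 4*v^2 + 1, F = 4*u*v, G = 4*u^2 + 1, L = 0, M = 2/sqrt(4*u^2 + 4*v^2 + 1), N = 0, assemble
  H = (EN − 2FM + GL) / (2(EG − F²)) = -8*u*v/(4*u^2 + 4*v^2 + 1)^(3/2).
At (u, v) = (5, -5/2): H = 25*sqrt(14)/1323.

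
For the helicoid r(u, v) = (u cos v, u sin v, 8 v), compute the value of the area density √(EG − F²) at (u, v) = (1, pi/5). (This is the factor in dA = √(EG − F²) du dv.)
√(EG − F²)|_{(1, pi/5)} = sqrt(65)

E = 1, F = 0, G = u^2 + 64, so EG − F² = u^2 + 64. Taking the positive square root: √(EG − F²) = sqrt(u^2 + 64). At (u, v) = (1, pi/5): sqrt(65).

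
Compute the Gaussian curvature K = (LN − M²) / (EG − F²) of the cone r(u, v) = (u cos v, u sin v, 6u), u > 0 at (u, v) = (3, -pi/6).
K = 0

Coefficients of the first fundamental form: E = 37, F = 0, G = u^2.
Coefficients of the second fundamental form: L = 0, M = 0, N = 6*sqrt(37)*u^2/(37*Abs(u)).
Assemble K = (LN − M²)/(EG − F²) = 0. At (u, v) = (3, -pi/6): K = 0.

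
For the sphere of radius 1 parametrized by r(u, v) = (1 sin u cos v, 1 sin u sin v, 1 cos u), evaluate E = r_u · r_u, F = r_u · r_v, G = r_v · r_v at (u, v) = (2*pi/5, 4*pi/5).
E = 1;  F = 0;  G = sqrt(5)/8 + 5/8

Partials: r_u = (cos(u)*cos(v), sin(v)*cos(u), -sin(u)), r_v = (-sin(u)*sin(v), sin(u)*cos(v), 0). As functions of (u, v):
  E = r_u · r_u = 1,
  F = r_u · r_v = 0,
  G = r_v · r_v = sin(u)^2.
Evaluating at (u, v) = (2*pi/5, 4*pi/5): E = 1, F = 0, G = sqrt(5)/8 + 5/8.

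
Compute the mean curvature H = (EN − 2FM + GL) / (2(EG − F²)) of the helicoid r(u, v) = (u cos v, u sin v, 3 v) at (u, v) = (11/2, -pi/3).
H = 0

With E = 1, F = 0, G = u^2 + 9, L = 0, M = -3/sqrt(u^2 + 9), N = 0, assemble
  H = (EN − 2FM + GL) / (2(EG − F²)) = 0.
At (u, v) = (11/2, -pi/3): H = 0.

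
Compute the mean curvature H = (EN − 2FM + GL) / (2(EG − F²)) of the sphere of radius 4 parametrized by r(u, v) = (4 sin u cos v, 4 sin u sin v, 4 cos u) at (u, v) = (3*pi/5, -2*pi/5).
H = -1/4

With E = 16, F = 0, G = 16*sin(u)^2, L = -4*sin(u)/Abs(sin(u)), M = 0, N = -4*sin(u)^3/Abs(sin(u)), assemble
  H = (EN − 2FM + GL) / (2(EG − F²)) = -sin(u)/(4*Abs(sin(u))).
At (u, v) = (3*pi/5, -2*pi/5): H = -1/4.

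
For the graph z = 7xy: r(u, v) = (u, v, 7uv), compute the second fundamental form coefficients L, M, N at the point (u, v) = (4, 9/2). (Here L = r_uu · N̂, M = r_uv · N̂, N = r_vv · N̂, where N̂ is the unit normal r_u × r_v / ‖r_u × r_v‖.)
L = 0;  M = 14*sqrt(7109)/7109;  N = 0

Compute the unit normal N̂(u, v) = (-7*v/sqrt(49*u^2 + 49*v^2 + 1), -7*u/sqrt(49*u^2 + 49*v^2 + 1), 1/sqrt(49*u^2 + 49*v^2 + 1)), and the second partials r_uu, r_uv, r_vv. Take dot products:
  L(u, v) = r_uu · N̂ = 0,
  M(u, v) = r_uv · N̂ = 7/sqrt(49*u^2 + 49*v^2 + 1),
  N(u, v) = r_vv · N̂ = 0.
Evaluating at (u, v) = (4, 9/2):
  L = 0, M = 14*sqrt(7109)/7109, N = 0.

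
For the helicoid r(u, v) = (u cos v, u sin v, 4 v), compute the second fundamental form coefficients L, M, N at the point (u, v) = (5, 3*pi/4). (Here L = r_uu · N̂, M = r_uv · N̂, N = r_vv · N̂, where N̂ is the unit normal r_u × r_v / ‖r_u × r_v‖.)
L = 0;  M = -4*sqrt(41)/41;  N = 0

Compute the unit normal N̂(u, v) = (4*sin(v)/sqrt(u^2 + 16), -4*cos(v)/sqrt(u^2 + 16), u/sqrt(u^2 + 16)), and the second partials r_uu, r_uv, r_vv. Take dot products:
  L(u, v) = r_uu · N̂ = 0,
  M(u, v) = r_uv · N̂ = -4/sqrt(u^2 + 16),
  N(u, v) = r_vv · N̂ = 0.
Evaluating at (u, v) = (5, 3*pi/4):
  L = 0, M = -4*sqrt(41)/41, N = 0.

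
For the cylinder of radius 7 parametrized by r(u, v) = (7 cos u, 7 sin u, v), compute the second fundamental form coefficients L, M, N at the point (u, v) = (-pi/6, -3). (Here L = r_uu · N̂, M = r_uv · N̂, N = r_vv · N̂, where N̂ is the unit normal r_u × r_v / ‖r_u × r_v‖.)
L = -7;  M = 0;  N = 0

Compute the unit normal N̂(u, v) = (cos(u), sin(u), 0), and the second partials r_uu, r_uv, r_vv. Take dot products:
  L(u, v) = r_uu · N̂ = -7,
  M(u, v) = r_uv · N̂ = 0,
  N(u, v) = r_vv · N̂ = 0.
Evaluating at (u, v) = (-pi/6, -3):
  L = -7, M = 0, N = 0.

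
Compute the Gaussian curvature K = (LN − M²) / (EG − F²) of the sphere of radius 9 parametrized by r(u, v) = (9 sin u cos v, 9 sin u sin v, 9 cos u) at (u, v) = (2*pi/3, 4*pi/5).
K = 1/81

Coefficients of the first fundamental form: E = 81, F = 0, G = 81*sin(u)^2.
Coefficients of the second fundamental form: L = -9*sin(u)/Abs(sin(u)), M = 0, N = -9*sin(u)^3/Abs(sin(u)).
Assemble K = (LN − M²)/(EG − F²) = 1/81. At (u, v) = (2*pi/3, 4*pi/5): K = 1/81.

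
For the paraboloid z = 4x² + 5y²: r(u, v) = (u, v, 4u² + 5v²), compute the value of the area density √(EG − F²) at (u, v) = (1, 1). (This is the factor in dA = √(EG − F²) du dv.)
√(EG − F²)|_{(1, 1)} = sqrt(165)

E = 64*u^2 + 1, F = 80*u*v, G = 100*v^2 + 1, so EG − F² = 64*u^2 + 100*v^2 + 1. Taking the positive square root: √(EG − F²) = sqrt(64*u^2 + 100*v^2 + 1). At (u, v) = (1, 1): sqrt(165).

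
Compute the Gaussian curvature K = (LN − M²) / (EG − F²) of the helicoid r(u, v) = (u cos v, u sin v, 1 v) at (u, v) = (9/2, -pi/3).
K = -16/7225

Coefficients of the first fundamental form: E = 1, F = 0, G = u^2 + 1.
Coefficients of the second fundamental form: L = 0, M = -1/sqrt(u^2 + 1), N = 0.
Assemble K = (LN − M²)/(EG − F²) = -1/(u^2 + 1)^2. At (u, v) = (9/2, -pi/3): K = -16/7225.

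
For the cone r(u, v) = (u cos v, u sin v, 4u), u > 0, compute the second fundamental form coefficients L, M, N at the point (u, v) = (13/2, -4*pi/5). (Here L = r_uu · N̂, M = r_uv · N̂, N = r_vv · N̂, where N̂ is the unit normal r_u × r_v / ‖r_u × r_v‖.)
L = 0;  M = 0;  N = 26*sqrt(17)/17

Compute the unit normal N̂(u, v) = (-4*sqrt(17)*u*cos(v)/(17*Abs(u)), -4*sqrt(17)*u*sin(v)/(17*Abs(u)), sqrt(17)*u/(17*Abs(u))), and the second partials r_uu, r_uv, r_vv. Take dot products:
  L(u, v) = r_uu · N̂ = 0,
  M(u, v) = r_uv · N̂ = 0,
  N(u, v) = r_vv · N̂ = 4*sqrt(17)*u^2/(17*Abs(u)).
Evaluating at (u, v) = (13/2, -4*pi/5):
  L = 0, M = 0, N = 26*sqrt(17)/17.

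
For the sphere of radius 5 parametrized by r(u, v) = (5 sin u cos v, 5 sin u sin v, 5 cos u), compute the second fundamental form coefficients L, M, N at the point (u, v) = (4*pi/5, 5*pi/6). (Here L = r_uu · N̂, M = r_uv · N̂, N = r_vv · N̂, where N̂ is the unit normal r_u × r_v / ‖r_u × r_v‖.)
L = -5;  M = 0;  N = -25/8 + 5*sqrt(5)/8

Compute the unit normal N̂(u, v) = (sin(u)^2*cos(v)/Abs(sin(u)), sin(u)^2*sin(v)/Abs(sin(u)), sin(2*u)/(2*Abs(sin(u)))), and the second partials r_uu, r_uv, r_vv. Take dot products:
  L(u, v) = r_uu · N̂ = -5*sin(u)/Abs(sin(u)),
  M(u, v) = r_uv · N̂ = 0,
  N(u, v) = r_vv · N̂ = -5*sin(u)^3/Abs(sin(u)).
Evaluating at (u, v) = (4*pi/5, 5*pi/6):
  L = -5, M = 0, N = -25/8 + 5*sqrt(5)/8.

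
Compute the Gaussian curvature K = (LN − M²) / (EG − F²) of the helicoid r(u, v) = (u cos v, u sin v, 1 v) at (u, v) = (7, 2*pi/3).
K = -1/2500

Coefficients of the first fundamental form: E = 1, F = 0, G = u^2 + 1.
Coefficients of the second fundamental form: L = 0, M = -1/sqrt(u^2 + 1), N = 0.
Assemble K = (LN − M²)/(EG − F²) = -1/(u^2 + 1)^2. At (u, v) = (7, 2*pi/3): K = -1/2500.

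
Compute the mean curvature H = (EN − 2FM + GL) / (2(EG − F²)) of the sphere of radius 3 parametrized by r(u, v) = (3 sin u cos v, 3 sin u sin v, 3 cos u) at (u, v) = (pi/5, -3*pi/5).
H = -1/3

With E = 9, F = 0, G = 9*sin(u)^2, L = -3*sin(u)/Abs(sin(u)), M = 0, N = -3*sin(u)^3/Abs(sin(u)), assemble
  H = (EN − 2FM + GL) / (2(EG − F²)) = -sin(u)/(3*Abs(sin(u))).
At (u, v) = (pi/5, -3*pi/5): H = -1/3.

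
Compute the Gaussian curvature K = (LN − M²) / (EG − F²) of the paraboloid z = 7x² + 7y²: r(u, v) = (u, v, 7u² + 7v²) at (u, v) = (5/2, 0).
K = 49/375769

Coefficients of the first fundamental form: E = 196*u^2 + 1, F = 196*u*v, G = 196*v^2 + 1.
Coefficients of the second fundamental form: L = 14/sqrt(196*u^2 + 196*v^2 + 1), M = 0, N = 14/sqrt(196*u^2 + 196*v^2 + 1).
Assemble K = (LN − M²)/(EG − F²) = 196/(38416*u^4 + 76832*u^2*v^2 + 392*u^2 + 38416*v^4 + 392*v^2 + 1). At (u, v) = (5/2, 0): K = 49/375769.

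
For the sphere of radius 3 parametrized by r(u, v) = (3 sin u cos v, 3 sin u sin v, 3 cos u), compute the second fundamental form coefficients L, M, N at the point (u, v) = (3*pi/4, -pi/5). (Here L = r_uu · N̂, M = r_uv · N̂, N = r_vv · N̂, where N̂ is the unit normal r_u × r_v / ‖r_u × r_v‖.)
L = -3;  M = 0;  N = -3/2

Compute the unit normal N̂(u, v) = (sin(u)^2*cos(v)/Abs(sin(u)), sin(u)^2*sin(v)/Abs(sin(u)), sin(2*u)/(2*Abs(sin(u)))), and the second partials r_uu, r_uv, r_vv. Take dot products:
  L(u, v) = r_uu · N̂ = -3*sin(u)/Abs(sin(u)),
  M(u, v) = r_uv · N̂ = 0,
  N(u, v) = r_vv · N̂ = -3*sin(u)^3/Abs(sin(u)).
Evaluating at (u, v) = (3*pi/4, -pi/5):
  L = -3, M = 0, N = -3/2.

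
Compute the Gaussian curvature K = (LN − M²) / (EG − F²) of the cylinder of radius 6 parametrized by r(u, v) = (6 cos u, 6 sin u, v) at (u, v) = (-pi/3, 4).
K = 0

Coefficients of the first fundamental form: E = 36, F = 0, G = 1.
Coefficients of the second fundamental form: L = -6, M = 0, N = 0.
Assemble K = (LN − M²)/(EG − F²) = 0. At (u, v) = (-pi/3, 4): K = 0.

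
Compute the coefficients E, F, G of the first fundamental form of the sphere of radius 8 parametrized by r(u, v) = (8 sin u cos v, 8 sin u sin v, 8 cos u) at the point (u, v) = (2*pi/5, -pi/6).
E = 64;  F = 0;  G = 8*sqrt(5) + 40

Partials: r_u = (8*cos(u)*cos(v), 8*sin(v)*cos(u), -8*sin(u)), r_v = (-8*sin(u)*sin(v), 8*sin(u)*cos(v), 0). As functions of (u, v):
  E = r_u · r_u = 64,
  F = r_u · r_v = 0,
  G = r_v · r_v = 64*sin(u)^2.
Evaluating at (u, v) = (2*pi/5, -pi/6): E = 64, F = 0, G = 8*sqrt(5) + 40.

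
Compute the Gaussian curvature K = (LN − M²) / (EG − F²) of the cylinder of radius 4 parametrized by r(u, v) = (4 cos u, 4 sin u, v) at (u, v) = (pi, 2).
K = 0

Coefficients of the first fundamental form: E = 16, F = 0, G = 1.
Coefficients of the second fundamental form: L = -4, M = 0, N = 0.
Assemble K = (LN − M²)/(EG − F²) = 0. At (u, v) = (pi, 2): K = 0.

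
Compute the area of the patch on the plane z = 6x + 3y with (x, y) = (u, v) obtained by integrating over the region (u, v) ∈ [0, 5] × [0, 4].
Area = 20*sqrt(46)

Area = ∫∫ √(EG − F²) du dv with √(EG − F²) = sqrt(46). Integrating over [0, 5] × [0, 4] gives 20*sqrt(46).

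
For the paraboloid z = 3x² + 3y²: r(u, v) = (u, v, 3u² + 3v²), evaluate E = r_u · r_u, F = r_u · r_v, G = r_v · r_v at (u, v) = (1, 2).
E = 37;  F = 72;  G = 145

Partials: r_u = (1, 0, 6*u), r_v = (0, 1, 6*v). As functions of (u, v):
  E = r_u · r_u = 36*u^2 + 1,
  F = r_u · r_v = 36*u*v,
  G = r_v · r_v = 36*v^2 + 1.
Evaluating at (u, v) = (1, 2): E = 37, F = 72, G = 145.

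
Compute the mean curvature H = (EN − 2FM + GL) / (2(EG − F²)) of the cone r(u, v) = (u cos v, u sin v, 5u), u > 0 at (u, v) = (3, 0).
H = 5*sqrt(26)/156

With E = 26, F = 0, G = u^2, L = 0, M = 0, N = 5*sqrt(26)*u^2/(26*Abs(u)), assemble
  H = (EN − 2FM + GL) / (2(EG − F²)) = 5*sqrt(26)/(52*Abs(u)).
At (u, v) = (3, 0): H = 5*sqrt(26)/156.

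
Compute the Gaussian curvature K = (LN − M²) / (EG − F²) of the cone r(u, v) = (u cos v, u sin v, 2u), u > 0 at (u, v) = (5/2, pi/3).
K = 0

Coefficients of the first fundamental form: E = 5, F = 0, G = u^2.
Coefficients of the second fundamental form: L = 0, M = 0, N = 2*sqrt(5)*u^2/(5*Abs(u)).
Assemble K = (LN − M²)/(EG − F²) = 0. At (u, v) = (5/2, pi/3): K = 0.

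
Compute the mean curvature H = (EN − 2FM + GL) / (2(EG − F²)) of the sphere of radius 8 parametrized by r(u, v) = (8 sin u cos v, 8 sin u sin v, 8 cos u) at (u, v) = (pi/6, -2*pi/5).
H = -1/8

With E = 64, F = 0, G = 64*sin(u)^2, L = -8*sin(u)/Abs(sin(u)), M = 0, N = -8*sin(u)^3/Abs(sin(u)), assemble
  H = (EN − 2FM + GL) / (2(EG − F²)) = -sin(u)/(8*Abs(sin(u))).
At (u, v) = (pi/6, -2*pi/5): H = -1/8.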